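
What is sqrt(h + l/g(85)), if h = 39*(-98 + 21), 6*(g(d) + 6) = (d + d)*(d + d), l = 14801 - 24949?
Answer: 3*I*sqrt(1086652930)/1804 ≈ 54.819*I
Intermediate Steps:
l = -10148
g(d) = -6 + 2*d**2/3 (g(d) = -6 + ((d + d)*(d + d))/6 = -6 + ((2*d)*(2*d))/6 = -6 + (4*d**2)/6 = -6 + 2*d**2/3)
h = -3003 (h = 39*(-77) = -3003)
sqrt(h + l/g(85)) = sqrt(-3003 - 10148/(-6 + (2/3)*85**2)) = sqrt(-3003 - 10148/(-6 + (2/3)*7225)) = sqrt(-3003 - 10148/(-6 + 14450/3)) = sqrt(-3003 - 10148/14432/3) = sqrt(-3003 - 10148*3/14432) = sqrt(-3003 - 7611/3608) = sqrt(-10842435/3608) = 3*I*sqrt(1086652930)/1804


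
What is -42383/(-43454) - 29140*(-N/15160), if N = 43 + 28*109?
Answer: 48996061431/8234533 ≈ 5950.1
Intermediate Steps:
N = 3095 (N = 43 + 3052 = 3095)
-42383/(-43454) - 29140*(-N/15160) = -42383/(-43454) - 29140/((-15160/3095)) = -42383*(-1/43454) - 29140/((-15160*1/3095)) = 42383/43454 - 29140/(-3032/619) = 42383/43454 - 29140*(-619/3032) = 42383/43454 + 4509415/758 = 48996061431/8234533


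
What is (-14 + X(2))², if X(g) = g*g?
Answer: 100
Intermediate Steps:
X(g) = g²
(-14 + X(2))² = (-14 + 2²)² = (-14 + 4)² = (-10)² = 100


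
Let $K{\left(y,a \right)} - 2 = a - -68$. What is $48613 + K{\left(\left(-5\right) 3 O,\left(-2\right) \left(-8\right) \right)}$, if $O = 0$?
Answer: $48699$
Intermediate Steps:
$K{\left(y,a \right)} = 70 + a$ ($K{\left(y,a \right)} = 2 + \left(a - -68\right) = 2 + \left(a + 68\right) = 2 + \left(68 + a\right) = 70 + a$)
$48613 + K{\left(\left(-5\right) 3 O,\left(-2\right) \left(-8\right) \right)} = 48613 + \left(70 - -16\right) = 48613 + \left(70 + 16\right) = 48613 + 86 = 48699$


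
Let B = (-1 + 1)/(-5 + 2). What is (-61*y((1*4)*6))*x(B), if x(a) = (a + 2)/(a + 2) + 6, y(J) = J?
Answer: -10248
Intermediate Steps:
B = 0 (B = 0/(-3) = 0*(-⅓) = 0)
x(a) = 7 (x(a) = (2 + a)/(2 + a) + 6 = 1 + 6 = 7)
(-61*y((1*4)*6))*x(B) = -61*1*4*6*7 = -244*6*7 = -61*24*7 = -1464*7 = -10248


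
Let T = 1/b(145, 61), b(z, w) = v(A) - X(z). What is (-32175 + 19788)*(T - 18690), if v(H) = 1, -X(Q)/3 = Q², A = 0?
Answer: 14602915867893/63076 ≈ 2.3151e+8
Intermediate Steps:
X(Q) = -3*Q²
b(z, w) = 1 + 3*z² (b(z, w) = 1 - (-3)*z² = 1 + 3*z²)
T = 1/63076 (T = 1/(1 + 3*145²) = 1/(1 + 3*21025) = 1/(1 + 63075) = 1/63076 ≈ 1.5854e-5)
(-32175 + 19788)*(T - 18690) = (-32175 + 19788)*(1/63076 - 18690) = -12387*(-1178890439/63076) = 14602915867893/63076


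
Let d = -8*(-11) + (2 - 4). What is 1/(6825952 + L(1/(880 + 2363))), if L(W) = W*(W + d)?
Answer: 10517049/71788871934547 ≈ 1.4650e-7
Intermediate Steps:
d = 86 (d = 88 - 2 = 86)
L(W) = W*(86 + W) (L(W) = W*(W + 86) = W*(86 + W))
1/(6825952 + L(1/(880 + 2363))) = 1/(6825952 + (86 + 1/(880 + 2363))/(880 + 2363)) = 1/(6825952 + (86 + 1/3243)/3243) = 1/(6825952 + (1/3243)*(278899/3243)) = 1/(6825952 + 278899/10517049) = 1/(71788871934547/10517049) = 10517049/71788871934547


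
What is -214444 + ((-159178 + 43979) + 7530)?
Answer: -322113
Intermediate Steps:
-214444 + ((-159178 + 43979) + 7530) = -214444 + (-115199 + 7530) = -214444 - 107669 = -322113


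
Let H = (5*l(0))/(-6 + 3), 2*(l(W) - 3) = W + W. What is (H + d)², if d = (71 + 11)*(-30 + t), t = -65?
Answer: 60762025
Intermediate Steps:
l(W) = 3 + W (l(W) = 3 + (W + W)/2 = 3 + (2*W)/2 = 3 + W)
H = -5 (H = (5*(3 + 0))/(-6 + 3) = (5*3)/(-3) = 15*(-⅓) = -5)
d = -7790 (d = (71 + 11)*(-30 - 65) = 82*(-95) = -7790)
(H + d)² = (-5 - 7790)² = (-7795)² = 60762025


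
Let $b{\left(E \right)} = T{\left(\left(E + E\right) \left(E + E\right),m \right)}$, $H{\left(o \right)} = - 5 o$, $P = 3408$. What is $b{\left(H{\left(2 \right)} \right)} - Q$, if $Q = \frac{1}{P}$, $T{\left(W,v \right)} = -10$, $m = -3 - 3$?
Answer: $- \frac{34081}{3408} \approx -10.0$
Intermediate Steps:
$m = -6$ ($m = -3 - 3 = -6$)
$b{\left(E \right)} = -10$
$Q = \frac{1}{3408} \approx 0.00029343$
$b{\left(H{\left(2 \right)} \right)} - Q = -10 - \frac{1}{3408} = - \frac{34081}{3408}$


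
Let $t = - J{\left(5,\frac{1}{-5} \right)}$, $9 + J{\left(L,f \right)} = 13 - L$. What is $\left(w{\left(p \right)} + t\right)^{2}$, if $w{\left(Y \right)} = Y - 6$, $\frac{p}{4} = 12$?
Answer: $1849$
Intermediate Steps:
$p = 48$ ($p = 4 \cdot 12 = 48$)
$J{\left(L,f \right)} = 4 - L$ ($J{\left(L,f \right)} = -9 - \left(-13 + L\right) = 4 - L$)
$t = 1$ ($t = - (4 - 5) = \left(-1\right) \left(-1\right) = 1$)
$w{\left(Y \right)} = -6 + Y$ ($w{\left(Y \right)} = Y - 6 = -6 + Y$)
$\left(w{\left(p \right)} + t\right)^{2} = \left(\left(-6 + 48\right) + 1\right)^{2} = \left(42 + 1\right)^{2} = 43^{2} = 1849$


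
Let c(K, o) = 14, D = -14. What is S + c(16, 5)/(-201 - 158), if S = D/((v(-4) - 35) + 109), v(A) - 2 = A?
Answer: -3017/12924 ≈ -0.23344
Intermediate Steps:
v(A) = 2 + A
S = -7/36 (S = -14/(((2 - 4) - 35) + 109) = -14/((-2 - 35) + 109) = -14/(-37 + 109) = -14/72 = -14*1/72 = -7/36 ≈ -0.19444)
S + c(16, 5)/(-201 - 158) = -7/36 + 14/(-201 - 158) = -7/36 + 14/(-359) = -7/36 + 14*(-1/359) = -7/36 - 14/359 = -3017/12924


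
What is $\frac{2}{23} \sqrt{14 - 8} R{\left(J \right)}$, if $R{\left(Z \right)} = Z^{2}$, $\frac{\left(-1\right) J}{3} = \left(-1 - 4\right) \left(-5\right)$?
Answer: $\frac{11250 \sqrt{6}}{23} \approx 1198.1$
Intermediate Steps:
$J = -75$ ($J = - 3 \left(-1 - 4\right) \left(-5\right) = - 3 \left(\left(-5\right) \left(-5\right)\right) = \left(-3\right) 25 = -75$)
$\frac{2}{23} \sqrt{14 - 8} R{\left(J \right)} = \frac{2}{23} \sqrt{14 - 8} \left(-75\right)^{2} = 2 \cdot \frac{1}{23} \sqrt{6} \cdot 5625 = \frac{2 \sqrt{6}}{23} \cdot 5625 = \frac{11250 \sqrt{6}}{23}$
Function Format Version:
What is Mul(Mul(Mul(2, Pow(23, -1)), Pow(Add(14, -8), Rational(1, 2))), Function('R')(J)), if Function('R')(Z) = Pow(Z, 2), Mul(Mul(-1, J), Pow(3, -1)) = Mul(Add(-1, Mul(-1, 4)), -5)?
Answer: Mul(Rational(11250, 23), Pow(6, Rational(1, 2))) ≈ 1198.1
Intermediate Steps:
J = -75 (J = Mul(-3, Mul(Add(-1, Mul(-1, 4)), -5)) = Mul(-3, Mul(Add(-1, -4), -5)) = Mul(-3, Mul(-5, -5)) = Mul(-3, 25) = -75)
Mul(Mul(Mul(2, Pow(23, -1)), Pow(Add(14, -8), Rational(1, 2))), Function('R')(J)) = Mul(Mul(Mul(2, Pow(23, -1)), Pow(Add(14, -8), Rational(1, 2))), Pow(-75, 2)) = Mul(Mul(Mul(2, Rational(1, 23)), Pow(6, Rational(1, 2))), 5625) = Mul(Mul(Rational(2, 23), Pow(6, Rational(1, 2))), 5625) = Mul(Rational(11250, 23), Pow(6, Rational(1, 2)))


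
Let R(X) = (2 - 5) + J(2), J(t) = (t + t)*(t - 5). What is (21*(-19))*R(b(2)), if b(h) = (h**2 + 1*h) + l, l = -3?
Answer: 5985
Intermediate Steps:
J(t) = 2*t*(-5 + t) (J(t) = (2*t)*(-5 + t) = 2*t*(-5 + t))
b(h) = -3 + h + h**2 (b(h) = (h**2 + 1*h) - 3 = (h**2 + h) - 3 = (h + h**2) - 3 = -3 + h + h**2)
R(X) = -15 (R(X) = (2 - 5) + 2*2*(-5 + 2) = -3 + 2*2*(-3) = -3 - 12 = -15)
(21*(-19))*R(b(2)) = (21*(-19))*(-15) = -399*(-15) = 5985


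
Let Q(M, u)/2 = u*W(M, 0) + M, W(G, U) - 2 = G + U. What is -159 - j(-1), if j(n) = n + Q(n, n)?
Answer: -154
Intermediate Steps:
W(G, U) = 2 + G + U (W(G, U) = 2 + (G + U) = 2 + G + U)
Q(M, u) = 2*M + 2*u*(2 + M) (Q(M, u) = 2*(u*(2 + M + 0) + M) = 2*(u*(2 + M) + M) = 2*(M + u*(2 + M)) = 2*M + 2*u*(2 + M))
j(n) = 3*n + 2*n*(2 + n) (j(n) = n + (2*n + 2*n*(2 + n)) = 3*n + 2*n*(2 + n))
-159 - j(-1) = -159 - (-1)*(7 + 2*(-1)) = -159 - (-1)*(7 - 2) = -159 - (-1)*5 = -159 - 1*(-5) = -159 + 5 = -154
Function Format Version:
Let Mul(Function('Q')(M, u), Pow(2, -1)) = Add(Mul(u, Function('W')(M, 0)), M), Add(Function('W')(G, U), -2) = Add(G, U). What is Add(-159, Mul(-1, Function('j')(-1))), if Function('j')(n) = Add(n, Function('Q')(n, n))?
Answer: -154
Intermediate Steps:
Function('W')(G, U) = Add(2, G, U) (Function('W')(G, U) = Add(2, Add(G, U)) = Add(2, G, U))
Function('Q')(M, u) = Add(Mul(2, M), Mul(2, u, Add(2, M))) (Function('Q')(M, u) = Mul(2, Add(Mul(u, Add(2, M, 0)), M)) = Mul(2, Add(Mul(u, Add(2, M)), M)) = Mul(2, Add(M, Mul(u, Add(2, M)))) = Add(Mul(2, M), Mul(2, u, Add(2, M))))
Function('j')(n) = Add(Mul(3, n), Mul(2, n, Add(2, n))) (Function('j')(n) = Add(n, Add(Mul(2, n), Mul(2, n, Add(2, n)))) = Add(Mul(3, n), Mul(2, n, Add(2, n))))
Add(-159, Mul(-1, Function('j')(-1))) = Add(-159, Mul(-1, Mul(-1, Add(7, Mul(2, -1))))) = Add(-159, Mul(-1, Mul(-1, Add(7, -2)))) = Add(-159, Mul(-1, Mul(-1, 5))) = Add(-159, Mul(-1, -5)) = Add(-159, 5) = -154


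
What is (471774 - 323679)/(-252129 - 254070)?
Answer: -49365/168733 ≈ -0.29256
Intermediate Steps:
(471774 - 323679)/(-252129 - 254070) = 148095/(-506199) = 148095*(-1/506199) = -49365/168733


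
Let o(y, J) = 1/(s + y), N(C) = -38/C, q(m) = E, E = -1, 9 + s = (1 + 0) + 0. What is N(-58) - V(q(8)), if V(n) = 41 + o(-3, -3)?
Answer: -12841/319 ≈ -40.254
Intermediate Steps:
s = -8 (s = -9 + ((1 + 0) + 0) = -9 + (1 + 0) = -9 + 1 = -8)
q(m) = -1
o(y, J) = 1/(-8 + y)
V(n) = 450/11 (V(n) = 41 + 1/(-8 - 3) = 41 + 1/(-11) = 41 - 1/11 = 450/11)
N(-58) - V(q(8)) = -38/(-58) - 1*450/11 = -38*(-1/58) - 450/11 = 19/29 - 450/11 = -12841/319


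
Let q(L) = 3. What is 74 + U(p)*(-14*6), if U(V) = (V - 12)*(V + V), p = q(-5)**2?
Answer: 4610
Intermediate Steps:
p = 9 (p = 3**2 = 9)
U(V) = 2*V*(-12 + V) (U(V) = (-12 + V)*(2*V) = 2*V*(-12 + V))
74 + U(p)*(-14*6) = 74 + (2*9*(-12 + 9))*(-14*6) = 74 + (2*9*(-3))*(-84) = 74 - 54*(-84) = 74 + 4536 = 4610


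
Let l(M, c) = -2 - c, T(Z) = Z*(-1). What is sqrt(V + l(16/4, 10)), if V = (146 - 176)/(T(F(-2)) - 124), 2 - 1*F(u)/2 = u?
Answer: I*sqrt(5698)/22 ≈ 3.4311*I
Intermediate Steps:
F(u) = 4 - 2*u
T(Z) = -Z
V = 5/22 (V = (146 - 176)/(-(4 - 2*(-2)) - 124) = -30/(-(4 + 4) - 124) = -30/(-1*8 - 124) = -30/(-8 - 124) = -30/(-132) = -30*(-1/132) = 5/22 ≈ 0.22727)
sqrt(V + l(16/4, 10)) = sqrt(5/22 + (-2 - 1*10)) = sqrt(5/22 + (-2 - 10)) = sqrt(5/22 - 12) = sqrt(-259/22) = I*sqrt(5698)/22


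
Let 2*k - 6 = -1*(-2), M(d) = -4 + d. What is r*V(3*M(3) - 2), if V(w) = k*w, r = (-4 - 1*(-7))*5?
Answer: -300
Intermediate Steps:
r = 15 (r = (-4 + 7)*5 = 3*5 = 15)
k = 4 (k = 3 + (-1*(-2))/2 = 3 + (½)*2 = 3 + 1 = 4)
V(w) = 4*w
r*V(3*M(3) - 2) = 15*(4*(3*(-4 + 3) - 2)) = 15*(4*(3*(-1) - 2)) = 15*(4*(-3 - 2)) = 15*(4*(-5)) = 15*(-20) = -300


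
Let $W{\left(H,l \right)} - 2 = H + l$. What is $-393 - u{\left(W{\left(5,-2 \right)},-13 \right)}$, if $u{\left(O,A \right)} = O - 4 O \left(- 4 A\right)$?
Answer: $642$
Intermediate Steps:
$W{\left(H,l \right)} = 2 + H + l$ ($W{\left(H,l \right)} = 2 + \left(H + l\right) = 2 + H + l$)
$u{\left(O,A \right)} = O + 16 A O$ ($u{\left(O,A \right)} = O - - 16 A O = O + 16 A O$)
$-393 - u{\left(W{\left(5,-2 \right)},-13 \right)} = -393 - \left(2 + 5 - 2\right) \left(1 + 16 \left(-13\right)\right) = -393 - 5 \left(1 - 208\right) = -393 - 5 \left(-207\right) = -393 - -1035 = -393 + 1035 = 642$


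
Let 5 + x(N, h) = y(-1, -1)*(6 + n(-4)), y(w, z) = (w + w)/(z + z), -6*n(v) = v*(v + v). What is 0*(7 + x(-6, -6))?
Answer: 0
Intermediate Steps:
n(v) = -v²/3 (n(v) = -v*(v + v)/6 = -v*2*v/6 = -v²/3)
y(w, z) = w/z (y(w, z) = (2*w)/((2*z)) = (2*w)*(1/(2*z)) = w/z)
x(N, h) = -13/3 (x(N, h) = -5 + (-1/(-1))*(6 - ⅓*(-4)²) = -5 + (-1*(-1))*(6 - ⅓*16) = -5 + 1*(6 - 16/3) = -5 + 1*(⅔) = -5 + ⅔ = -13/3)
0*(7 + x(-6, -6)) = 0*(7 - 13/3) = 0*(8/3) = 0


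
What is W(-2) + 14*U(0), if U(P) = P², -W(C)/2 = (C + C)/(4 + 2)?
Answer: 4/3 ≈ 1.3333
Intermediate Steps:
W(C) = -2*C/3 (W(C) = -2*(C + C)/(4 + 2) = -2*2*C/6 = -2*C/3)
W(-2) + 14*U(0) = -⅔*(-2) + 14*0² = 4/3 + 14*0 = 4/3 + 0 = 4/3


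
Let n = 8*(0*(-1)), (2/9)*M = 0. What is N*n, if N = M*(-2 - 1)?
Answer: 0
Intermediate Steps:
M = 0 (M = (9/2)*0 = 0)
n = 0 (n = 8*0 = 0)
N = 0 (N = 0*(-2 - 1) = 0*(-3) = 0)
N*n = 0*0 = 0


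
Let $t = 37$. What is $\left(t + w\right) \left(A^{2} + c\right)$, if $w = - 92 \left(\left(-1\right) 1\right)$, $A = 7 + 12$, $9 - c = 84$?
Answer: $36894$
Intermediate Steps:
$c = -75$ ($c = 9 - 84 = -75$)
$A = 19$
$w = 92$ ($w = \left(-92\right) \left(-1\right) = 92$)
$\left(t + w\right) \left(A^{2} + c\right) = \left(37 + 92\right) \left(19^{2} - 75\right) = 129 \left(361 - 75\right) = 129 \cdot 286 = 36894$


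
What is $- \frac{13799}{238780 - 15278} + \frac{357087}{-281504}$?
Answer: $- \frac{41847066185}{31458353504} \approx -1.3302$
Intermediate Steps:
$- \frac{13799}{238780 - 15278} + \frac{357087}{-281504} = - \frac{13799}{238780 - 15278} + 357087 \left(- \frac{1}{281504}\right) = - \frac{13799}{223502} - \frac{357087}{281504} = - \frac{41847066185}{31458353504}$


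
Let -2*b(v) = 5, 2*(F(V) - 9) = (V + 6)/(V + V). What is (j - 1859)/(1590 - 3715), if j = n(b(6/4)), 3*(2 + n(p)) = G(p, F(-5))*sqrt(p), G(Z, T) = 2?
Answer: 1861/2125 - I*sqrt(10)/6375 ≈ 0.87576 - 0.00049604*I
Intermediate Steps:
F(V) = 9 + (6 + V)/(4*V) (F(V) = 9 + ((V + 6)/(V + V))/2 = 9 + ((6 + V)/((2*V)))/2 = 9 + ((6 + V)*(1/(2*V)))/2 = 9 + ((6 + V)/(2*V))/2 = 9 + (6 + V)/(4*V))
b(v) = -5/2 (b(v) = -1/2*5 = -5/2)
n(p) = -2 + 2*sqrt(p)/3 (n(p) = -2 + (2*sqrt(p))/3 = -2 + 2*sqrt(p)/3)
j = -2 + I*sqrt(10)/3 (j = -2 + 2*sqrt(-5/2)/3 = -2 + 2*(I*sqrt(10)/2)/3 = -2 + I*sqrt(10)/3 ≈ -2.0 + 1.0541*I)
(j - 1859)/(1590 - 3715) = ((-2 + I*sqrt(10)/3) - 1859)/(1590 - 3715) = (-1861 + I*sqrt(10)/3)/(-2125) = (-1861 + I*sqrt(10)/3)*(-1/2125) = 1861/2125 - I*sqrt(10)/6375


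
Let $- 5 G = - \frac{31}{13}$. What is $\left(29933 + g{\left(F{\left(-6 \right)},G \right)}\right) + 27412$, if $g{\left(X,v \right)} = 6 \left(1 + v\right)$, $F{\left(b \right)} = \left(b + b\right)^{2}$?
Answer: $\frac{3728001}{65} \approx 57354.0$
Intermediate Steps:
$G = \frac{31}{65}$ ($G = - \frac{\left(-31\right) \frac{1}{13}}{5} = \left(- \frac{1}{5}\right) \left(- \frac{31}{13}\right) = \frac{31}{65} \approx 0.47692$)
$F{\left(b \right)} = 4 b^{2}$ ($F{\left(b \right)} = \left(2 b\right)^{2} = 4 b^{2}$)
$g{\left(X,v \right)} = 6 + 6 v$
$\left(29933 + g{\left(F{\left(-6 \right)},G \right)}\right) + 27412 = \left(29933 + \left(6 + 6 \cdot \frac{31}{65}\right)\right) + 27412 = \left(29933 + \left(6 + \frac{186}{65}\right)\right) + 27412 = \left(29933 + \frac{576}{65}\right) + 27412 = \frac{1946221}{65} + 27412 = \frac{3728001}{65}$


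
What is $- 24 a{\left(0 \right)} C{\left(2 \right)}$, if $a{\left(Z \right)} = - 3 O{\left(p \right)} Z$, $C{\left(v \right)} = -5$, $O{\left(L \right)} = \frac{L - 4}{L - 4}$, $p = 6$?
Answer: $0$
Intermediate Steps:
$O{\left(L \right)} = 1$ ($O{\left(L \right)} = \frac{-4 + L}{-4 + L} = 1$)
$a{\left(Z \right)} = - 3 Z$ ($a{\left(Z \right)} = \left(-3\right) 1 Z = - 3 Z$)
$- 24 a{\left(0 \right)} C{\left(2 \right)} = - 24 \left(\left(-3\right) 0\right) \left(-5\right) = \left(-24\right) 0 \left(-5\right) = 0 \left(-5\right) = 0$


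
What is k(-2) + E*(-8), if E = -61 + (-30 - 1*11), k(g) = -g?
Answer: 818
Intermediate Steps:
E = -102 (E = -61 + (-30 - 11) = -61 - 41 = -102)
k(-2) + E*(-8) = -1*(-2) - 102*(-8) = 2 + 816 = 818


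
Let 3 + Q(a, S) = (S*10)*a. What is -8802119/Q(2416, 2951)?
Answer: -8802119/71296157 ≈ -0.12346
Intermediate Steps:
Q(a, S) = -3 + 10*S*a (Q(a, S) = -3 + (S*10)*a = -3 + (10*S)*a = -3 + 10*S*a)
-8802119/Q(2416, 2951) = -8802119/(-3 + 10*2951*2416) = -8802119/(-3 + 71296160) = -8802119/71296157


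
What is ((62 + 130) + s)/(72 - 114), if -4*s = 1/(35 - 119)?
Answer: -64513/14112 ≈ -4.5715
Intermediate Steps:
s = 1/336 (s = -1/(4*(35 - 119)) = -¼/(-84) = -¼*(-1/84) = 1/336 ≈ 0.0029762)
((62 + 130) + s)/(72 - 114) = ((62 + 130) + 1/336)/(72 - 114) = (192 + 1/336)/(-42) = (64513/336)*(-1/42) = -64513/14112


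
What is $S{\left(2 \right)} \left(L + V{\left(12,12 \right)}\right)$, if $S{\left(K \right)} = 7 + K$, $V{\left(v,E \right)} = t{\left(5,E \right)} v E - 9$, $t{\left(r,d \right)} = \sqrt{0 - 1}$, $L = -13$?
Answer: $-198 + 1296 i \approx -198.0 + 1296.0 i$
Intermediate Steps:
$t{\left(r,d \right)} = i$ ($t{\left(r,d \right)} = \sqrt{-1} = i$)
$V{\left(v,E \right)} = -9 + i E v$ ($V{\left(v,E \right)} = i v E - 9 = i E v - 9 = -9 + i E v$)
$S{\left(2 \right)} \left(L + V{\left(12,12 \right)}\right) = \left(7 + 2\right) \left(-13 - \left(9 - i 12 \cdot 12\right)\right) = 9 \left(-13 - \left(9 - 144 i\right)\right) = 9 \left(-22 + 144 i\right) = -198 + 1296 i$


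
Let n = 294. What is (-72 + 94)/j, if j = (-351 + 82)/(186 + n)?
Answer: -10560/269 ≈ -39.257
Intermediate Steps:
j = -269/480 (j = (-351 + 82)/(186 + 294) = -269/480 ≈ -0.56042)
(-72 + 94)/j = (-72 + 94)/(-269/480) = 22*(-480/269) = -10560/269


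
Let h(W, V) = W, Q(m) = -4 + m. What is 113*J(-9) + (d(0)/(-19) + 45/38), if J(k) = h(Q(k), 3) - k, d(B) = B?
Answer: -17131/38 ≈ -450.82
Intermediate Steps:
J(k) = -4 (J(k) = (-4 + k) - k = -4)
113*J(-9) + (d(0)/(-19) + 45/38) = 113*(-4) + (0/(-19) + 45/38) = -452 + (0*(-1/19) + 45*(1/38)) = -452 + (0 + 45/38) = -452 + 45/38 = -17131/38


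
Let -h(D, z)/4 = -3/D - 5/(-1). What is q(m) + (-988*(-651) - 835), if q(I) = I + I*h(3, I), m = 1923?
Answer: 613508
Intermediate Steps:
h(D, z) = -20 + 12/D (h(D, z) = -4*(-3/D - 5/(-1)) = -4*(-3/D - 5*(-1)) = -4*(-3/D + 5) = -4*(5 - 3/D) = -20 + 12/D)
q(I) = -15*I (q(I) = I + I*(-20 + 12/3) = I + I*(-20 + 12*(⅓)) = I + I*(-20 + 4) = I + I*(-16) = I - 16*I = -15*I)
q(m) + (-988*(-651) - 835) = -15*1923 + (-988*(-651) - 835) = -28845 + (643188 - 835) = -28845 + 642353 = 613508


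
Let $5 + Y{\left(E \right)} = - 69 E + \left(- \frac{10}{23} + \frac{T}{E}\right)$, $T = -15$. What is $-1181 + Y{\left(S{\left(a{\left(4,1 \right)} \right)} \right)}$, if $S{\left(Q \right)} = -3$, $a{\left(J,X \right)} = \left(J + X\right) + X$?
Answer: $- \frac{22412}{23} \approx -974.43$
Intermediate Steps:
$a{\left(J,X \right)} = J + 2 X$
$Y{\left(E \right)} = - \frac{125}{23} - 69 E - \frac{15}{E}$ ($Y{\left(E \right)} = -5 - \left(\frac{10}{23} + \frac{15}{E} + 69 E\right) = - \frac{125}{23} - 69 E - \frac{15}{E}$)
$-1181 + Y{\left(S{\left(a{\left(4,1 \right)} \right)} \right)} = -1181 - \left(- \frac{4636}{23} - 5\right) = -1181 - - \frac{4751}{23} = -1181 + \left(- \frac{125}{23} + 207 + 5\right) = -1181 + \frac{4751}{23} = - \frac{22412}{23}$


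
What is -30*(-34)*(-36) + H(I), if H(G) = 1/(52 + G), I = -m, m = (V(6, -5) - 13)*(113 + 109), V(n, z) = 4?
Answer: -75275999/2050 ≈ -36720.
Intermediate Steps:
m = -1998 (m = (4 - 13)*(113 + 109) = -9*222 = -1998)
I = 1998 (I = -1*(-1998) = 1998)
-30*(-34)*(-36) + H(I) = -30*(-34)*(-36) + 1/(52 + 1998) = 1020*(-36) + 1/2050 = -36720 + 1/2050 = -75275999/2050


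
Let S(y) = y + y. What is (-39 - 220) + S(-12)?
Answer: -283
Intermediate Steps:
S(y) = 2*y
(-39 - 220) + S(-12) = (-39 - 220) + 2*(-12) = -259 - 24 = -283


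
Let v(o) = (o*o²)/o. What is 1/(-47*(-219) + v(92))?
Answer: 1/18757 ≈ 5.3313e-5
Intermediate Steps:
v(o) = o² (v(o) = o³/o = o²)
1/(-47*(-219) + v(92)) = 1/(-47*(-219) + 92²) = 1/(10293 + 8464) = 1/18757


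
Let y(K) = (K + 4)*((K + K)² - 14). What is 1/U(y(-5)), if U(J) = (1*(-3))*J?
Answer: 1/258 ≈ 0.0038760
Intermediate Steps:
y(K) = (-14 + 4*K²)*(4 + K) (y(K) = (4 + K)*((2*K)² - 14) = (4 + K)*(4*K² - 14) = (4 + K)*(-14 + 4*K²) = (-14 + 4*K²)*(4 + K))
U(J) = -3*J
1/U(y(-5)) = 1/(-3*(-56 - 14*(-5) + 4*(-5)³ + 16*(-5)²)) = 1/(-3*(-56 + 70 + 4*(-125) + 16*25)) = 1/(-3*(-56 + 70 - 500 + 400)) = 1/(-3*(-86)) = 1/258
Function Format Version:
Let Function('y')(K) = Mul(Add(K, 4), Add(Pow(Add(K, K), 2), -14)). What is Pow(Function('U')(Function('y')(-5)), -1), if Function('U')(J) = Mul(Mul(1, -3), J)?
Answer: Rational(1, 258) ≈ 0.0038760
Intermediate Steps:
Function('y')(K) = Mul(Add(-14, Mul(4, Pow(K, 2))), Add(4, K)) (Function('y')(K) = Mul(Add(4, K), Add(Pow(Mul(2, K), 2), -14)) = Mul(Add(4, K), Add(Mul(4, Pow(K, 2)), -14)) = Mul(Add(4, K), Add(-14, Mul(4, Pow(K, 2)))) = Mul(Add(-14, Mul(4, Pow(K, 2))), Add(4, K)))
Function('U')(J) = Mul(-3, J)
Pow(Function('U')(Function('y')(-5)), -1) = Pow(Mul(-3, Add(-56, Mul(-14, -5), Mul(4, Pow(-5, 3)), Mul(16, Pow(-5, 2)))), -1) = Pow(Mul(-3, Add(-56, 70, Mul(4, -125), Mul(16, 25))), -1) = Pow(Mul(-3, Add(-56, 70, -500, 400)), -1) = Pow(Mul(-3, -86), -1) = Pow(258, -1) = Rational(1, 258)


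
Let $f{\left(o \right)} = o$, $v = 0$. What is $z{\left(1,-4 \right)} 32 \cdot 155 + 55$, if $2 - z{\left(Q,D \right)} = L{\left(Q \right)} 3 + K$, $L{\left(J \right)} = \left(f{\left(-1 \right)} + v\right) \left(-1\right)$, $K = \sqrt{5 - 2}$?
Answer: $-4905 - 4960 \sqrt{3} \approx -13496.0$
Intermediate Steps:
$K = \sqrt{3} \approx 1.732$
$L{\left(J \right)} = 1$ ($L{\left(J \right)} = \left(-1 + 0\right) \left(-1\right) = \left(-1\right) \left(-1\right) = 1$)
$z{\left(Q,D \right)} = -1 - \sqrt{3}$ ($z{\left(Q,D \right)} = 2 - \left(1 \cdot 3 + \sqrt{3}\right) = 2 - \left(3 + \sqrt{3}\right) = -1 - \sqrt{3}$)
$z{\left(1,-4 \right)} 32 \cdot 155 + 55 = \left(-1 - \sqrt{3}\right) 32 \cdot 155 + 55 = \left(-32 - 32 \sqrt{3}\right) 155 + 55 = \left(-4960 - 4960 \sqrt{3}\right) + 55 = -4905 - 4960 \sqrt{3}$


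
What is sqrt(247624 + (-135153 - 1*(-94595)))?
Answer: sqrt(207066) ≈ 455.04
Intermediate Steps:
sqrt(247624 + (-135153 - 1*(-94595))) = sqrt(247624 + (-135153 + 94595)) = sqrt(247624 - 40558) = sqrt(207066)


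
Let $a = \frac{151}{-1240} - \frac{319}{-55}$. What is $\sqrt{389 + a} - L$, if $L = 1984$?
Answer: $-1984 + \frac{\sqrt{151714310}}{620} \approx -1964.1$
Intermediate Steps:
$a = \frac{7041}{1240}$ ($a = 151 \left(- \frac{1}{1240}\right) - - \frac{29}{5} = - \frac{151}{1240} + \frac{29}{5} = \frac{7041}{1240} \approx 5.6782$)
$\sqrt{389 + a} - L = \sqrt{389 + \frac{7041}{1240}} - 1984 = \sqrt{\frac{489401}{1240}} - 1984 = \frac{\sqrt{151714310}}{620} - 1984 = -1984 + \frac{\sqrt{151714310}}{620}$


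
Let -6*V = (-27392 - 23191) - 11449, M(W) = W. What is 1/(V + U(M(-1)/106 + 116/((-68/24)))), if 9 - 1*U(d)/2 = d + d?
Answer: 2703/28436828 ≈ 9.5053e-5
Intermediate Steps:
U(d) = 18 - 4*d (U(d) = 18 - 2*(d + d) = 18 - 4*d)
V = 31016/3 (V = -((-27392 - 23191) - 11449)/6 = -(-50583 - 11449)/6 = -1/6*(-62032) = 31016/3 ≈ 10339.)
1/(V + U(M(-1)/106 + 116/((-68/24)))) = 1/(31016/3 + (18 - 4*(-1/106 + 116/((-68/24))))) = 1/(31016/3 + (18 - 4*(-1*1/106 + 116/((-68*1/24))))) = 1/(31016/3 + (18 - 4*(-1/106 + 116/(-17/6)))) = 1/(31016/3 + (18 - 4*(-1/106 + 116*(-6/17)))) = 1/(31016/3 + (18 - 4*(-1/106 - 696/17))) = 1/(31016/3 + (18 - 4*(-73793/1802))) = 1/(31016/3 + (18 + 147586/901)) = 1/(31016/3 + 163804/901) = 1/(28436828/2703) = 2703/28436828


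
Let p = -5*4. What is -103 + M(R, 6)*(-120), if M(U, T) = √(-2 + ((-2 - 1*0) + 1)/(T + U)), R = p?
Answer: -103 - 180*I*√42/7 ≈ -103.0 - 166.65*I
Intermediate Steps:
p = -20
R = -20
M(U, T) = √(-2 - 1/(T + U)) (M(U, T) = √(-2 + ((-2 + 0) + 1)/(T + U)) = √(-2 + (-2 + 1)/(T + U)) = √(-2 - 1/(T + U)))
-103 + M(R, 6)*(-120) = -103 + √((-1 - 2*6 - 2*(-20))/(6 - 20))*(-120) = -103 + √((-1 - 12 + 40)/(-14))*(-120) = -103 + √(-1/14*27)*(-120) = -103 + √(-27/14)*(-120) = -103 + (3*I*√42/14)*(-120) = -103 - 180*I*√42/7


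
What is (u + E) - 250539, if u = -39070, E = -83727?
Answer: -373336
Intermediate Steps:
(u + E) - 250539 = (-39070 - 83727) - 250539 = -122797 - 250539 = -373336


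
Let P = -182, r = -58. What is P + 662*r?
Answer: -38578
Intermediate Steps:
P + 662*r = -182 + 662*(-58) = -182 - 38396 = -38578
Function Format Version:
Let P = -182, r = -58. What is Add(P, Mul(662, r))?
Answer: -38578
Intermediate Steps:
Add(P, Mul(662, r)) = Add(-182, Mul(662, -58)) = Add(-182, -38396) = -38578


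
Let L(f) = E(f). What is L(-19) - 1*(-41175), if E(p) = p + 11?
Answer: 41167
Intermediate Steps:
E(p) = 11 + p
L(f) = 11 + f
L(-19) - 1*(-41175) = (11 - 19) - 1*(-41175) = -8 + 41175 = 41167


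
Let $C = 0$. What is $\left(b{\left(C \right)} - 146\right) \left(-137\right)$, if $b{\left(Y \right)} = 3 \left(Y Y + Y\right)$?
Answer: $20002$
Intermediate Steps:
$b{\left(Y \right)} = 3 Y + 3 Y^{2}$ ($b{\left(Y \right)} = 3 \left(Y^{2} + Y\right) = 3 \left(Y + Y^{2}\right) = 3 Y + 3 Y^{2}$)
$\left(b{\left(C \right)} - 146\right) \left(-137\right) = \left(3 \cdot 0 \left(1 + 0\right) - 146\right) \left(-137\right) = \left(3 \cdot 0 \cdot 1 - 146\right) \left(-137\right) = \left(0 - 146\right) \left(-137\right) = \left(-146\right) \left(-137\right) = 20002$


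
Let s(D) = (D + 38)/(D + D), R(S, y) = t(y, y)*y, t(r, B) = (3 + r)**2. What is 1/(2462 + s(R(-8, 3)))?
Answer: 108/265969 ≈ 0.00040606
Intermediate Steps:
R(S, y) = y*(3 + y)**2 (R(S, y) = (3 + y)**2*y = y*(3 + y)**2)
s(D) = (38 + D)/(2*D) (s(D) = (38 + D)/((2*D)) = (38 + D)*(1/(2*D)) = (38 + D)/(2*D))
1/(2462 + s(R(-8, 3))) = 1/(2462 + (38 + 3*(3 + 3)**2)/(2*((3*(3 + 3)**2)))) = 1/(2462 + (38 + 3*6**2)/(2*((3*6**2)))) = 1/(2462 + (38 + 3*36)/(2*((3*36)))) = 1/(2462 + (1/2)*(38 + 108)/108) = 1/(2462 + (1/2)*(1/108)*146) = 1/(2462 + 73/108) = 1/(265969/108) = 108/265969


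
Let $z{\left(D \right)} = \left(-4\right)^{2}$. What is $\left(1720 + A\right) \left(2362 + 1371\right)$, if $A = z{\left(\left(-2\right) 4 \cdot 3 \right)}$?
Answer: $6480488$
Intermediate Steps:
$z{\left(D \right)} = 16$
$A = 16$
$\left(1720 + A\right) \left(2362 + 1371\right) = \left(1720 + 16\right) \left(2362 + 1371\right) = 1736 \cdot 3733 = 6480488$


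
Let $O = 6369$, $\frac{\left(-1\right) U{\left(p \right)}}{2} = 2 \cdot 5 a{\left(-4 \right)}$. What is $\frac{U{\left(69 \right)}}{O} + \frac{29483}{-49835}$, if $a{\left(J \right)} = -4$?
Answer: $- \frac{183790427}{317399115} \approx -0.57905$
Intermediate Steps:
$U{\left(p \right)} = 80$ ($U{\left(p \right)} = - 2 \cdot 2 \cdot 5 \left(-4\right) = - 2 \cdot 10 \left(-4\right) = \left(-2\right) \left(-40\right) = 80$)
$\frac{U{\left(69 \right)}}{O} + \frac{29483}{-49835} = \frac{80}{6369} + \frac{29483}{-49835} = 80 \cdot \frac{1}{6369} + 29483 \left(- \frac{1}{49835}\right) = \frac{80}{6369} - \frac{29483}{49835} = - \frac{183790427}{317399115}$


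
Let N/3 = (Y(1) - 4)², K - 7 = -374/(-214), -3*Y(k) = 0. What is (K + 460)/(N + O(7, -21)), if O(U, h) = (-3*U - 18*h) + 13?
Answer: 25078/22363 ≈ 1.1214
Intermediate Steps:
Y(k) = 0 (Y(k) = -⅓*0 = 0)
O(U, h) = 13 - 18*h - 3*U (O(U, h) = (-18*h - 3*U) + 13 = 13 - 18*h - 3*U)
K = 936/107 (K = 7 - 374/(-214) = 7 - 374*(-1/214) = 7 + 187/107 = 936/107 ≈ 8.7477)
N = 48 (N = 3*(0 - 4)² = 3*(-4)² = 3*16 = 48)
(K + 460)/(N + O(7, -21)) = (936/107 + 460)/(48 + (13 - 18*(-21) - 3*7)) = 50156/(107*(48 + (13 + 378 - 21))) = 50156/(107*(48 + 370)) = (50156/107)/418 = (50156/107)*(1/418) = 25078/22363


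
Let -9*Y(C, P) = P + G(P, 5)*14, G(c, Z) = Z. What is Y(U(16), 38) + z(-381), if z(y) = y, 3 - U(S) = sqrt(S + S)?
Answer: -393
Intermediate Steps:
U(S) = 3 - sqrt(2)*sqrt(S) (U(S) = 3 - sqrt(S + S) = 3 - sqrt(2*S) = 3 - sqrt(2)*sqrt(S))
Y(C, P) = -70/9 - P/9 (Y(C, P) = -(P + 5*14)/9 = -(P + 70)/9 = -(70 + P)/9 = -70/9 - P/9)
Y(U(16), 38) + z(-381) = (-70/9 - 1/9*38) - 381 = (-70/9 - 38/9) - 381 = -12 - 381 = -393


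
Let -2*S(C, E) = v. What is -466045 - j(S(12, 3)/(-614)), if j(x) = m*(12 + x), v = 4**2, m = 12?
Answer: -143120071/307 ≈ -4.6619e+5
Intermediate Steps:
v = 16
S(C, E) = -8 (S(C, E) = -1/2*16 = -8)
j(x) = 144 + 12*x (j(x) = 12*(12 + x) = 144 + 12*x)
-466045 - j(S(12, 3)/(-614)) = -466045 - (144 + 12*(-8/(-614))) = -466045 - (144 + 12*(-8*(-1/614))) = -466045 - (144 + 12*(4/307)) = -466045 - (144 + 48/307) = -466045 - 1*44256/307 = -466045 - 44256/307 = -143120071/307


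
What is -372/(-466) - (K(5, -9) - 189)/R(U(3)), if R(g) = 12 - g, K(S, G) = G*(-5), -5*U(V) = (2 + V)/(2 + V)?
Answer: 179106/14213 ≈ 12.602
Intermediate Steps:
U(V) = -⅕ (U(V) = -(2 + V)/(5*(2 + V)) = -⅕*1 = -⅕)
K(S, G) = -5*G
-372/(-466) - (K(5, -9) - 189)/R(U(3)) = -372/(-466) - (-5*(-9) - 189)/(12 - 1*(-⅕)) = -372*(-1/466) - (45 - 189)/(12 + ⅕) = 186/233 - (-144)/61/5 = 186/233 - (-144)*5/61 = 186/233 - 1*(-720/61) = 186/233 + 720/61 = 179106/14213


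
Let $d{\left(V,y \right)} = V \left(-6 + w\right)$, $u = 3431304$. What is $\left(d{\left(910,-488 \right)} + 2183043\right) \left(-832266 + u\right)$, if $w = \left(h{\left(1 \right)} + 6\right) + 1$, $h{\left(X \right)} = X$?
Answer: $5678541961794$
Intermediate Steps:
$w = 8$ ($w = \left(1 + 6\right) + 1 = 7 + 1 = 8$)
$d{\left(V,y \right)} = 2 V$ ($d{\left(V,y \right)} = V \left(-6 + 8\right) = V 2 = 2 V$)
$\left(d{\left(910,-488 \right)} + 2183043\right) \left(-832266 + u\right) = \left(2 \cdot 910 + 2183043\right) \left(-832266 + 3431304\right) = \left(1820 + 2183043\right) 2599038 = 2184863 \cdot 2599038 = 5678541961794$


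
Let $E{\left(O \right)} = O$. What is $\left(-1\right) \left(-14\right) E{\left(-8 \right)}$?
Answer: $-112$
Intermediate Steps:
$\left(-1\right) \left(-14\right) E{\left(-8 \right)} = \left(-1\right) \left(-14\right) \left(-8\right) = 14 \left(-8\right) = -112$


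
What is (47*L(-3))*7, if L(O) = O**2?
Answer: 2961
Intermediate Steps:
(47*L(-3))*7 = (47*(-3)**2)*7 = (47*9)*7 = 423*7 = 2961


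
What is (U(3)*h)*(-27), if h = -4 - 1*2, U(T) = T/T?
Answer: 162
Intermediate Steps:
U(T) = 1
h = -6 (h = -4 - 2 = -6)
(U(3)*h)*(-27) = (1*(-6))*(-27) = -6*(-27) = 162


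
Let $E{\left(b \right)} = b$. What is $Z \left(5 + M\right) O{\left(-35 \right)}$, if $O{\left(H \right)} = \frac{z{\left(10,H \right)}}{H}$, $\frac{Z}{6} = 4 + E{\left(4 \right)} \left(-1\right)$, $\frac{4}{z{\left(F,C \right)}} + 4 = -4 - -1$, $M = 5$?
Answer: $0$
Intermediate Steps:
$z{\left(F,C \right)} = - \frac{4}{7}$ ($z{\left(F,C \right)} = \frac{4}{-4 - 3} = \frac{4}{-7} = 4 \left(- \frac{1}{7}\right) = - \frac{4}{7}$)
$Z = 0$ ($Z = 6 \left(4 + 4 \left(-1\right)\right) = 6 \left(4 - 4\right) = 6 \cdot 0 = 0$)
$O{\left(H \right)} = - \frac{4}{7 H}$
$Z \left(5 + M\right) O{\left(-35 \right)} = 0 \left(5 + 5\right) \left(- \frac{4}{7 \left(-35\right)}\right) = 0 \cdot 10 \left(\left(- \frac{4}{7}\right) \left(- \frac{1}{35}\right)\right) = 0 \cdot \frac{4}{245} = 0$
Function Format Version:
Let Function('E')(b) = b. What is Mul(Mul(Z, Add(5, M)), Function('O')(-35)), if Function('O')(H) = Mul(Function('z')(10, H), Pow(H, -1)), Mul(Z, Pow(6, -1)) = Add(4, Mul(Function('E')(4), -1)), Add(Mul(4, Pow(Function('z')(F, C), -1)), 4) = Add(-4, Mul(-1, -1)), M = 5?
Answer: 0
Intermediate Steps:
Function('z')(F, C) = Rational(-4, 7) (Function('z')(F, C) = Mul(4, Pow(Add(-4, Add(-4, Mul(-1, -1))), -1)) = Mul(4, Pow(Add(-4, Add(-4, 1)), -1)) = Mul(4, Pow(Add(-4, -3), -1)) = Mul(4, Pow(-7, -1)) = Mul(4, Rational(-1, 7)) = Rational(-4, 7))
Z = 0 (Z = Mul(6, Add(4, Mul(4, -1))) = Mul(6, Add(4, -4)) = Mul(6, 0) = 0)
Function('O')(H) = Mul(Rational(-4, 7), Pow(H, -1))
Mul(Mul(Z, Add(5, M)), Function('O')(-35)) = Mul(Mul(0, Add(5, 5)), Mul(Rational(-4, 7), Pow(-35, -1))) = Mul(Mul(0, 10), Mul(Rational(-4, 7), Rational(-1, 35))) = Mul(0, Rational(4, 245)) = 0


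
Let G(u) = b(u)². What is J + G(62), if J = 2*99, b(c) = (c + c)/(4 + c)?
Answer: 219466/1089 ≈ 201.53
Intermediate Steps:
b(c) = 2*c/(4 + c) (b(c) = (2*c)/(4 + c) = 2*c/(4 + c))
G(u) = 4*u²/(4 + u)² (G(u) = (2*u/(4 + u))² = 4*u²/(4 + u)²)
J = 198
J + G(62) = 198 + 4*62²/(4 + 62)² = 198 + 4*3844/66² = 198 + 4*3844*(1/4356) = 198 + 3844/1089 = 219466/1089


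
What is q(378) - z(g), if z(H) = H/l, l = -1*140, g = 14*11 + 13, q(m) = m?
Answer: 53087/140 ≈ 379.19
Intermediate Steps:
g = 167 (g = 154 + 13 = 167)
l = -140
z(H) = -H/140 (z(H) = H/(-140) = H*(-1/140) = -H/140)
q(378) - z(g) = 378 - (-1)*167/140 = 378 - 1*(-167/140) = 378 + 167/140 = 53087/140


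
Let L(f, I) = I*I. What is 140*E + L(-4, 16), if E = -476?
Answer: -66384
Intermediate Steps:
L(f, I) = I**2
140*E + L(-4, 16) = 140*(-476) + 16**2 = -66640 + 256 = -66384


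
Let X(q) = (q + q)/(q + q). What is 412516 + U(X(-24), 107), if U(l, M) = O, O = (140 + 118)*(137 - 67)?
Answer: 430576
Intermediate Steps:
X(q) = 1 (X(q) = (2*q)/((2*q)) = (2*q)*(1/(2*q)) = 1)
O = 18060 (O = 258*70 = 18060)
U(l, M) = 18060
412516 + U(X(-24), 107) = 412516 + 18060 = 430576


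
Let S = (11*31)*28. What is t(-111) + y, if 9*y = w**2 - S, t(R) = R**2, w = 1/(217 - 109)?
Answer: 1182041425/104976 ≈ 11260.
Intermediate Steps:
w = 1/108 ≈ 0.0092593
S = 9548 (S = 341*28 = 9548)
y = -111367871/104976 (y = ((1/108)**2 - 1*9548)/9 = (1/11664 - 9548)/9 = (1/9)*(-111367871/11664) = -111367871/104976 ≈ -1060.9)
t(-111) + y = (-111)**2 - 111367871/104976 = 12321 - 111367871/104976 = 1182041425/104976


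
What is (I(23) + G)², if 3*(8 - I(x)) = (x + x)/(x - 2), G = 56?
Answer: 15888196/3969 ≈ 4003.1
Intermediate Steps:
I(x) = 8 - 2*x/(3*(-2 + x)) (I(x) = 8 - (x + x)/(3*(x - 2)) = 8 - 2*x/(3*(-2 + x)))
(I(23) + G)² = (2*(-24 + 11*23)/(3*(-2 + 23)) + 56)² = ((⅔)*(-24 + 253)/21 + 56)² = ((⅔)*(1/21)*229 + 56)² = (458/63 + 56)² = (3986/63)² = 15888196/3969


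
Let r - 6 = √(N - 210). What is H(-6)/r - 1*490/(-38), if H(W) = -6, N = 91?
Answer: 37291/2945 + 6*I*√119/155 ≈ 12.662 + 0.42227*I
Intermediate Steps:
r = 6 + I*√119 (r = 6 + √(91 - 210) = 6 + √(-119) = 6 + I*√119 ≈ 6.0 + 10.909*I)
H(-6)/r - 1*490/(-38) = -6/(6 + I*√119) - 1*490/(-38) = -6/(6 + I*√119) - 490*(-1/38) = -6/(6 + I*√119) + 245/19 = 245/19 - 6/(6 + I*√119)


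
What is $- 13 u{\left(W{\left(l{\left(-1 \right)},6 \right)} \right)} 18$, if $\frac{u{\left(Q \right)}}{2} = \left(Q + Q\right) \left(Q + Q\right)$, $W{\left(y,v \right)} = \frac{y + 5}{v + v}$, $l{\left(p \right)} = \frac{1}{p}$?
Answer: $-208$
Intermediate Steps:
$W{\left(y,v \right)} = \frac{5 + y}{2 v}$
$u{\left(Q \right)} = 8 Q^{2}$ ($u{\left(Q \right)} = 2 \left(Q + Q\right) \left(Q + Q\right) = 2 \cdot 2 Q 2 Q = 2 \cdot 4 Q^{2} = 8 Q^{2}$)
$- 13 u{\left(W{\left(l{\left(-1 \right)},6 \right)} \right)} 18 = - 13 \cdot 8 \left(\frac{5 + \frac{1}{-1}}{2 \cdot 6}\right)^{2} \cdot 18 = - 13 \cdot 8 \left(\frac{1}{2} \cdot \frac{1}{6} \left(5 - 1\right)\right)^{2} \cdot 18 = - 13 \cdot 8 \left(\frac{1}{2} \cdot \frac{1}{6} \cdot 4\right)^{2} \cdot 18 = - 13 \cdot \frac{8}{9} \cdot 18 = - 13 \cdot 8 \cdot \frac{1}{9} \cdot 18 = \left(-13\right) \frac{8}{9} \cdot 18 = \left(- \frac{104}{9}\right) 18 = -208$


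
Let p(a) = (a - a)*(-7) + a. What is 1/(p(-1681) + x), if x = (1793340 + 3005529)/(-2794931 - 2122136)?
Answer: -4917067/8270388496 ≈ -0.00059454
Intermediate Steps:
p(a) = a (p(a) = 0*(-7) + a = 0 + a = a)
x = -4798869/4917067 (x = 4798869/(-4917067) = 4798869*(-1/4917067) = -4798869/4917067 ≈ -0.97596)
1/(p(-1681) + x) = 1/(-1681 - 4798869/4917067) = 1/(-8270388496/4917067) = -4917067/8270388496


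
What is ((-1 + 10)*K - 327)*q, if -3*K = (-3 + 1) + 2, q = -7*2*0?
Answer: 0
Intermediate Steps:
q = 0 (q = -14*0 = 0)
K = 0 (K = -((-3 + 1) + 2)/3 = -(-2 + 2)/3 = -1/3*0 = 0)
((-1 + 10)*K - 327)*q = ((-1 + 10)*0 - 327)*0 = (9*0 - 327)*0 = (0 - 327)*0 = -327*0 = 0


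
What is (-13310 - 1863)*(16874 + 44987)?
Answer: -938616953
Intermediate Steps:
(-13310 - 1863)*(16874 + 44987) = -15173*61861 = -938616953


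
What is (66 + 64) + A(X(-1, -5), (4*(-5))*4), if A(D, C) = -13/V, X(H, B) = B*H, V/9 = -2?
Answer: 2353/18 ≈ 130.72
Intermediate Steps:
V = -18 (V = 9*(-2) = -18)
A(D, C) = 13/18 (A(D, C) = -13/(-18) = -13*(-1/18) = 13/18)
(66 + 64) + A(X(-1, -5), (4*(-5))*4) = (66 + 64) + 13/18 = 130 + 13/18 = 2353/18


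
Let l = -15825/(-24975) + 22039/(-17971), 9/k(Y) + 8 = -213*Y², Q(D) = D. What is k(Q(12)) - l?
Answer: 108771352993/183599643240 ≈ 0.59244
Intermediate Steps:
k(Y) = 9/(-8 - 213*Y²)
l = -3547106/5984343 (l = -15825*(-1/24975) + 22039*(-1/17971) = 211/333 - 22039/17971 = -3547106/5984343 ≈ -0.59273)
k(Q(12)) - l = -9/(8 + 213*12²) - 1*(-3547106/5984343) = -9/(8 + 213*144) + 3547106/5984343 = -9/(8 + 30672) + 3547106/5984343 = -9/30680 + 3547106/5984343 = 108771352993/183599643240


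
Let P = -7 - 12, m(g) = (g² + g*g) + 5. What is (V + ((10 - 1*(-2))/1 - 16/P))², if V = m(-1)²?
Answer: 1380625/361 ≈ 3824.4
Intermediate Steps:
m(g) = 5 + 2*g² (m(g) = (g² + g²) + 5 = 2*g² + 5 = 5 + 2*g²)
V = 49 (V = (5 + 2*(-1)²)² = (5 + 2*1)² = (5 + 2)² = 7² = 49)
P = -19
(V + ((10 - 1*(-2))/1 - 16/P))² = (49 + ((10 - 1*(-2))/1 - 16/(-19)))² = (49 + ((10 + 2)*1 - 16*(-1/19)))² = (49 + (12*1 + 16/19))² = (49 + (12 + 16/19))² = (49 + 244/19)² = (1175/19)² = 1380625/361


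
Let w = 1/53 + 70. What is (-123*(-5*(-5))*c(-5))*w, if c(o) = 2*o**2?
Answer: -570566250/53 ≈ -1.0765e+7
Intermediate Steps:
w = 3711/53 (w = 1/53 + 70 = 3711/53 ≈ 70.019)
(-123*(-5*(-5))*c(-5))*w = -123*(-5*(-5))*2*(-5)**2*(3711/53) = -3075*2*25*(3711/53) = -3075*50*(3711/53) = -123*1250*(3711/53) = -153750*3711/53 = -570566250/53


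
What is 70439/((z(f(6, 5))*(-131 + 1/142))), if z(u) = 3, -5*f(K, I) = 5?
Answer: -10002338/55803 ≈ -179.24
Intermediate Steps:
f(K, I) = -1 (f(K, I) = -1/5*5 = -1)
70439/((z(f(6, 5))*(-131 + 1/142))) = 70439/((3*(-131 + 1/142))) = 70439/((3*(-18601/142))) = 70439/(-55803/142) = 70439*(-142/55803) = -10002338/55803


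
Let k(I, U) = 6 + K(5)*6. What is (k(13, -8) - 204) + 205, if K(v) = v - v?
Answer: 7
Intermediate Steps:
K(v) = 0
k(I, U) = 6 (k(I, U) = 6 + 0*6 = 6 + 0 = 6)
(k(13, -8) - 204) + 205 = (6 - 204) + 205 = -198 + 205 = 7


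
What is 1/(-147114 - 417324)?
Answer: -1/564438 ≈ -1.7717e-6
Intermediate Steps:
1/(-147114 - 417324) = 1/(-564438) = -1/564438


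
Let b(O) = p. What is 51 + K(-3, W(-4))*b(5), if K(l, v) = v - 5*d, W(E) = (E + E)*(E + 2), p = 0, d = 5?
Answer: 51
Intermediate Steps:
W(E) = 2*E*(2 + E) (W(E) = (2*E)*(2 + E) = 2*E*(2 + E))
K(l, v) = -25 + v (K(l, v) = v - 5*5 = v - 25 = -25 + v)
b(O) = 0
51 + K(-3, W(-4))*b(5) = 51 + (-25 + 2*(-4)*(2 - 4))*0 = 51 + (-25 + 2*(-4)*(-2))*0 = 51 + (-25 + 16)*0 = 51 - 9*0 = 51 + 0 = 51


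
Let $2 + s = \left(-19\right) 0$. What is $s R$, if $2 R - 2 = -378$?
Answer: $376$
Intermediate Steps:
$R = -188$ ($R = 1 + \frac{1}{2} \left(-378\right) = 1 - 189 = -188$)
$s = -2$ ($s = -2 - 0 = -2 + 0 = -2$)
$s R = \left(-2\right) \left(-188\right) = 376$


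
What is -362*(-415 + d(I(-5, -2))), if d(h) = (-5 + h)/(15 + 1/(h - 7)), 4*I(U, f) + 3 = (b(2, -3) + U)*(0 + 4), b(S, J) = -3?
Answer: 283360025/1882 ≈ 1.5056e+5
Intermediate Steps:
I(U, f) = -15/4 + U (I(U, f) = -¾ + ((-3 + U)*(0 + 4))/4 = -¾ + ((-3 + U)*4)/4 = -¾ + (-12 + 4*U)/4 = -¾ + (-3 + U) = -15/4 + U)
d(h) = (-5 + h)/(15 + 1/(-7 + h))
-362*(-415 + d(I(-5, -2))) = -362*(-415 + (35 + (-15/4 - 5)² - 12*(-15/4 - 5))/(-104 + 15*(-15/4 - 5))) = -362*(-415 + (35 + (-35/4)² - 12*(-35/4))/(-104 + 15*(-35/4))) = -362*(-415 + (35 + 1225/16 + 105)/(-104 - 525/4)) = -362*(-415 + (3465/16)/(-941/4)) = -362*(-415 - 4/941*3465/16) = -362*(-415 - 3465/3764) = -362*(-1565525/3764) = 283360025/1882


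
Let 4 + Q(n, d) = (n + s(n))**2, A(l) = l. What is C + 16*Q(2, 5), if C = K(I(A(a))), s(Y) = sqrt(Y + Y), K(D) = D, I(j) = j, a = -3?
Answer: 189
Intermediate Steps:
s(Y) = sqrt(2)*sqrt(Y) (s(Y) = sqrt(2*Y) = sqrt(2)*sqrt(Y))
C = -3
Q(n, d) = -4 + (n + sqrt(2)*sqrt(n))**2
C + 16*Q(2, 5) = -3 + 16*(-4 + (2 + sqrt(2)*sqrt(2))**2) = -3 + 16*(-4 + (2 + 2)**2) = -3 + 16*(-4 + 4**2) = -3 + 16*(-4 + 16) = -3 + 16*12 = -3 + 192 = 189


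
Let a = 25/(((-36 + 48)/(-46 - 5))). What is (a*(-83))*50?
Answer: 881875/2 ≈ 4.4094e+5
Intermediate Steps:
a = -425/4 (a = 25/((12/(-51))) = 25/((12*(-1/51))) = 25/(-4/17) = 25*(-17/4) = -425/4 ≈ -106.25)
(a*(-83))*50 = -425/4*(-83)*50 = (35275/4)*50 = 881875/2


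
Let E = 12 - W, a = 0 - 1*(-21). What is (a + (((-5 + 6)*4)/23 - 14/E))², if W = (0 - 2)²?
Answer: 3193369/8464 ≈ 377.29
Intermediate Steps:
a = 21 (a = 0 + 21 = 21)
W = 4 (W = (-2)² = 4)
E = 8 (E = 12 - 1*4 = 12 - 4 = 8)
(a + (((-5 + 6)*4)/23 - 14/E))² = (21 + (((-5 + 6)*4)/23 - 14/8))² = (21 + ((1*4)*(1/23) - 14*⅛))² = (21 + (4*(1/23) - 7/4))² = (21 + (4/23 - 7/4))² = (21 - 145/92)² = (1787/92)² = 3193369/8464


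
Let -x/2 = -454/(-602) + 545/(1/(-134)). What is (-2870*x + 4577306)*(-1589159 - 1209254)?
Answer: 49890818606022726/43 ≈ 1.1603e+15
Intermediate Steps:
x = 43963606/301 (x = -2*(-454/(-602) + 545/(1/(-134))) = -2*(-454*(-1/602) + 545/(-1/134)) = -2*(227/301 + 545*(-134)) = -2*(227/301 - 73030) = -2*(-21981803/301) = 43963606/301 ≈ 1.4606e+5)
(-2870*x + 4577306)*(-1589159 - 1209254) = (-2870*43963606/301 + 4577306)*(-1589159 - 1209254) = (-18025078460/43 + 4577306)*(-2798413) = -17828254302/43*(-2798413) = 49890818606022726/43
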